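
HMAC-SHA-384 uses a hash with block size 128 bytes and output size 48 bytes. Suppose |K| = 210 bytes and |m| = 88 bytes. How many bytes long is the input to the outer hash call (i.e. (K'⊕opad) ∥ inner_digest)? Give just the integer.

176

Key is 210 > 128 bytes, so it is hashed to 48 bytes then zero-padded to 128: |K'| = 128.
Outer input = (K'⊕opad) ∥ H(inner) → 128 + 48 = 176 bytes.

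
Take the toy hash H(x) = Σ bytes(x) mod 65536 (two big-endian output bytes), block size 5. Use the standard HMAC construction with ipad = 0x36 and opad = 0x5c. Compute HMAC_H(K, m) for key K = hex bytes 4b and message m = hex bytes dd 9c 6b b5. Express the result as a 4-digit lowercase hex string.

0278

Key hex bytes 4b is 1 byte ≤ B = 5; zero-pad to 5 bytes: K' = 4b 00 00 00 00.
K' ⊕ ipad = 7d 36 36 36 36.  K' ⊕ opad = 17 5c 5c 5c 5c.
Inner input = (K'⊕ipad) ∥ m = 7d 36 36 36 36 ∥ dd 9c 6b b5.
Inner hash: sum = 125+54+54+54+54+221+156+107+181 = 1006 → 03 ee.
Outer input = (K'⊕opad) ∥ inner = 17 5c 5c 5c 5c ∥ 03 ee.
Outer hash (tag): sum = 23+92+92+92+92+3+238 = 632 → 02 78.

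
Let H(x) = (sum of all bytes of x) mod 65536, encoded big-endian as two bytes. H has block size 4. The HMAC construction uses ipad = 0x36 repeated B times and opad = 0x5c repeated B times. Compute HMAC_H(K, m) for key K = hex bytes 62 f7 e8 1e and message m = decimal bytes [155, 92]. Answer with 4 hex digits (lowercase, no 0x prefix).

Key hex bytes 62 f7 e8 1e is exactly B = 4 bytes: K' = 62 f7 e8 1e.
K' ⊕ ipad = 54 c1 de 28.  K' ⊕ opad = 3e ab b4 42.
Inner input = (K'⊕ipad) ∥ m = 54 c1 de 28 ∥ 9b 5c.
Inner hash: sum = 84+193+222+40+155+92 = 786 → 03 12.
Outer input = (K'⊕opad) ∥ inner = 3e ab b4 42 ∥ 03 12.
Outer hash (tag): sum = 62+171+180+66+3+18 = 500 → 01 f4.

01f4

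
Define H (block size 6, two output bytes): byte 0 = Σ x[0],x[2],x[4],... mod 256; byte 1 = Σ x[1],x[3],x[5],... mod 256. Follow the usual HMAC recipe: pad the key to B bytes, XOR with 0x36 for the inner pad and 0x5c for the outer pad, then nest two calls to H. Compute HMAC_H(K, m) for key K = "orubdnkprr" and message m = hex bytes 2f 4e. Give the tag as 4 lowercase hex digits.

dffc

Key "orubdnkprr" = 6f 72 75 62 64 6e 6b 70 72 72 is 10 bytes > B = 6, so hash it first: H(key) = 25 24, then zero-pad to 6 bytes: K' = 25 24 00 00 00 00.
K' ⊕ ipad = 13 12 36 36 36 36.  K' ⊕ opad = 79 78 5c 5c 5c 5c.
Inner input = (K'⊕ipad) ∥ m = 13 12 36 36 36 36 ∥ 2f 4e.
Inner hash: even-index sum = 174 mod 256 = 174; odd-index sum = 204 mod 256 = 204 → ae cc.
Outer input = (K'⊕opad) ∥ inner = 79 78 5c 5c 5c 5c ∥ ae cc.
Outer hash (tag): even-index sum = 479 mod 256 = 223; odd-index sum = 508 mod 256 = 252 → df fc.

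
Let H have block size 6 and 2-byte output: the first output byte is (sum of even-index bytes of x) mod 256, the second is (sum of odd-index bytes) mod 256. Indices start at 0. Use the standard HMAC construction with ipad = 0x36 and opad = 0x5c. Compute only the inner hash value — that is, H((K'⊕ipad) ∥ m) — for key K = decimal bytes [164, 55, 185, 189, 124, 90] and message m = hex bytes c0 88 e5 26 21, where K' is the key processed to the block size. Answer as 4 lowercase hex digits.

31a6

Key decimal bytes [164, 55, 185, 189, 124, 90] = a4 37 b9 bd 7c 5a is exactly B = 6 bytes: K' = a4 37 b9 bd 7c 5a.
K' ⊕ ipad = 92 01 8f 8b 4a 6c.
Inner input = 92 01 8f 8b 4a 6c ∥ c0 88 e5 26 21.
Inner hash: even-index sum = 817 mod 256 = 49; odd-index sum = 422 mod 256 = 166 → 31 a6.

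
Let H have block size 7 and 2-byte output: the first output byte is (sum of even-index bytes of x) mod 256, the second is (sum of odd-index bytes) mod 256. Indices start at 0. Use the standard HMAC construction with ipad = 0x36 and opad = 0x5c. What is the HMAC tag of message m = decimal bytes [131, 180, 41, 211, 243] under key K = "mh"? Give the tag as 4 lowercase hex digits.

ae70

Key "mh" = 6d 68 is 2 bytes ≤ B = 7; zero-pad to 7 bytes: K' = 6d 68 00 00 00 00 00.
K' ⊕ ipad = 5b 5e 36 36 36 36 36.  K' ⊕ opad = 31 34 5c 5c 5c 5c 5c.
Inner input = (K'⊕ipad) ∥ m = 5b 5e 36 36 36 36 36 ∥ 83 b4 29 d3 f3.
Inner hash: even-index sum = 644 mod 256 = 132; odd-index sum = 617 mod 256 = 105 → 84 69.
Outer input = (K'⊕opad) ∥ inner = 31 34 5c 5c 5c 5c 5c ∥ 84 69.
Outer hash (tag): even-index sum = 430 mod 256 = 174; odd-index sum = 368 mod 256 = 112 → ae 70.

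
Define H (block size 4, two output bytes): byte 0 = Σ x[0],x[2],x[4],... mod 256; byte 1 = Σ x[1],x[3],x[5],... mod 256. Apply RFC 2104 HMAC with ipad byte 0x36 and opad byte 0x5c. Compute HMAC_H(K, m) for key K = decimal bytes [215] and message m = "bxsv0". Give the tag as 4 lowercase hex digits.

Key decimal bytes [215] = d7 is 1 byte ≤ B = 4; zero-pad to 4 bytes: K' = d7 00 00 00.
K' ⊕ ipad = e1 36 36 36.  K' ⊕ opad = 8b 5c 5c 5c.
Inner input = (K'⊕ipad) ∥ m = e1 36 36 36 ∥ 62 78 73 76 30.
Inner hash: even-index sum = 540 mod 256 = 28; odd-index sum = 346 mod 256 = 90 → 1c 5a.
Outer input = (K'⊕opad) ∥ inner = 8b 5c 5c 5c ∥ 1c 5a.
Outer hash (tag): even-index sum = 259 mod 256 = 3; odd-index sum = 274 mod 256 = 18 → 03 12.

0312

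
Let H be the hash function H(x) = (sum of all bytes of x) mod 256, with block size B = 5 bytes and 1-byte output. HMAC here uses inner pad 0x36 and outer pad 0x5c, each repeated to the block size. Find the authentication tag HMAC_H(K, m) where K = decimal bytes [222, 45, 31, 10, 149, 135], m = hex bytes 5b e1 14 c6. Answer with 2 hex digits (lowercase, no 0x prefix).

d0

Key decimal bytes [222, 45, 31, 10, 149, 135] = de 2d 1f 0a 95 87 is 6 bytes > B = 5, so hash it first: H(key) = 50, then zero-pad to 5 bytes: K' = 50 00 00 00 00.
K' ⊕ ipad = 66 36 36 36 36.  K' ⊕ opad = 0c 5c 5c 5c 5c.
Inner input = (K'⊕ipad) ∥ m = 66 36 36 36 36 ∥ 5b e1 14 c6.
Inner hash: sum = 102+54+54+54+54+91+225+20+198 = 852; mod 256 = 84 → 54.
Outer input = (K'⊕opad) ∥ inner = 0c 5c 5c 5c 5c ∥ 54.
Outer hash (tag): sum = 12+92+92+92+92+84 = 464; mod 256 = 208 → d0.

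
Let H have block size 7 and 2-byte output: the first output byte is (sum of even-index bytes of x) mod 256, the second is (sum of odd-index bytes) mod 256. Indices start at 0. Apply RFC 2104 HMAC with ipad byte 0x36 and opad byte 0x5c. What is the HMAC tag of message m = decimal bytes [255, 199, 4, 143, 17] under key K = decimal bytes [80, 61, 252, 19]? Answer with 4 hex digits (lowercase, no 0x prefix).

defe

Key decimal bytes [80, 61, 252, 19] = 50 3d fc 13 is 4 bytes ≤ B = 7; zero-pad to 7 bytes: K' = 50 3d fc 13 00 00 00.
K' ⊕ ipad = 66 0b ca 25 36 36 36.  K' ⊕ opad = 0c 61 a0 4f 5c 5c 5c.
Inner input = (K'⊕ipad) ∥ m = 66 0b ca 25 36 36 36 ∥ ff c7 04 8f 11.
Inner hash: even-index sum = 754 mod 256 = 242; odd-index sum = 378 mod 256 = 122 → f2 7a.
Outer input = (K'⊕opad) ∥ inner = 0c 61 a0 4f 5c 5c 5c ∥ f2 7a.
Outer hash (tag): even-index sum = 478 mod 256 = 222; odd-index sum = 510 mod 256 = 254 → de fe.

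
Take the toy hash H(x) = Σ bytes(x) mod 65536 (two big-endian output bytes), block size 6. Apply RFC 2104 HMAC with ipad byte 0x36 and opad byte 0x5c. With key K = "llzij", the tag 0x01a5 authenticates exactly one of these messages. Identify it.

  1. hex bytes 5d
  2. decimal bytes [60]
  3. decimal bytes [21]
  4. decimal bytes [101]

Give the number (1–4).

Key "llzij" = 6c 6c 7a 69 6a is 5 bytes ≤ B = 6; zero-pad to 6 bytes: K' = 6c 6c 7a 69 6a 00.
K' ⊕ ipad = 5a 5a 4c 5f 5c 36; K' ⊕ opad = 30 30 26 35 36 5c.
m1: inner = H(5a 5a 4c 5f 5c 36 5d) = 02 4e; tag = H(30 30 26 35 36 5c 02 4e) = 019d
m2: inner = H(5a 5a 4c 5f 5c 36 3c) = 02 2d; tag = H(30 30 26 35 36 5c 02 2d) = 017c
m3: inner = H(5a 5a 4c 5f 5c 36 15) = 02 06; tag = H(30 30 26 35 36 5c 02 06) = 0155
m4: inner = H(5a 5a 4c 5f 5c 36 65) = 02 56; tag = H(30 30 26 35 36 5c 02 56) = 01a5 ← matches

4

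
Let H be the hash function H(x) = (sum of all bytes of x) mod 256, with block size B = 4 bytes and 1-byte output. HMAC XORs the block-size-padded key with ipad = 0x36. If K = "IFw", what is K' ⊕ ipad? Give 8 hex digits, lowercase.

7f704136

Key "IFw" = 49 46 77 is 3 bytes ≤ B = 4; zero-pad to 4 bytes: K' = 49 46 77 00.
XOR each byte with 0x36: 49⊕36=7f, 46⊕36=70, 77⊕36=41, 00⊕36=36.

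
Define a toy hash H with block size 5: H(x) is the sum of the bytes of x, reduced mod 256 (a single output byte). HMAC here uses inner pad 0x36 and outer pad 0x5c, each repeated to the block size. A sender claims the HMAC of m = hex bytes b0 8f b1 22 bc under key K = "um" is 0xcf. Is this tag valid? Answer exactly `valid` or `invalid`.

invalid

Key "um" = 75 6d is 2 bytes ≤ B = 5; zero-pad to 5 bytes: K' = 75 6d 00 00 00.
K' ⊕ ipad = 43 5b 36 36 36; K' ⊕ opad = 29 31 5c 5c 5c.
Inner hash: sum = 67+91+54+54+54+176+143+177+34+188 = 1038; mod 256 = 14 → 0e.
Outer hash (recomputed tag): sum = 41+49+92+92+92+14 = 380; mod 256 = 124 → 7c.
Recomputed tag = 7c; claimed = cf → mismatch.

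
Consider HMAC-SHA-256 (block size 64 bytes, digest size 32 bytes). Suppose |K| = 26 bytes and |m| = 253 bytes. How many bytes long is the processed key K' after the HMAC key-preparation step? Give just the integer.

64

Key is 26 ≤ 64 bytes, zero-padded: |K'| = 64.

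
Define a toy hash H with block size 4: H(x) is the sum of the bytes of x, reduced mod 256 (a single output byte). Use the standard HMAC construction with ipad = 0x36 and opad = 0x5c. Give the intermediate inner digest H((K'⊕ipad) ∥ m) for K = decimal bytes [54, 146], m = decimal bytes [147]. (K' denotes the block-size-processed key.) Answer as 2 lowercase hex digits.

Key decimal bytes [54, 146] = 36 92 is 2 bytes ≤ B = 4; zero-pad to 4 bytes: K' = 36 92 00 00.
K' ⊕ ipad = 00 a4 36 36.
Inner input = 00 a4 36 36 ∥ 93.
Inner hash: sum = 0+164+54+54+147 = 419; mod 256 = 163 → a3.

a3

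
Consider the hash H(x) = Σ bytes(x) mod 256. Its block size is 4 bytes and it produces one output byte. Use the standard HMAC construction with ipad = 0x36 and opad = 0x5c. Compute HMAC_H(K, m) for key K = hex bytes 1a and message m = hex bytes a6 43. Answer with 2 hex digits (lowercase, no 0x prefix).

Key hex bytes 1a is 1 byte ≤ B = 4; zero-pad to 4 bytes: K' = 1a 00 00 00.
K' ⊕ ipad = 2c 36 36 36.  K' ⊕ opad = 46 5c 5c 5c.
Inner input = (K'⊕ipad) ∥ m = 2c 36 36 36 ∥ a6 43.
Inner hash: sum = 44+54+54+54+166+67 = 439; mod 256 = 183 → b7.
Outer input = (K'⊕opad) ∥ inner = 46 5c 5c 5c ∥ b7.
Outer hash (tag): sum = 70+92+92+92+183 = 529; mod 256 = 17 → 11.

11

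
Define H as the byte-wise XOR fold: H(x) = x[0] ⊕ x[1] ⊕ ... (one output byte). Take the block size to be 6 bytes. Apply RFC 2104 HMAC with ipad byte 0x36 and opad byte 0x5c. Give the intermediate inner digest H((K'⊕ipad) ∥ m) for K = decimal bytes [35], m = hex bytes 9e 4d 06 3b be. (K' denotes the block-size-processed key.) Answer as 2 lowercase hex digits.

Key decimal bytes [35] = 23 is 1 byte ≤ B = 6; zero-pad to 6 bytes: K' = 23 00 00 00 00 00.
K' ⊕ ipad = 15 36 36 36 36 36.
Inner input = 15 36 36 36 36 36 ∥ 9e 4d 06 3b be.
Inner hash: XOR 15⊕36⊕36⊕36⊕36⊕36⊕9e⊕4d⊕06⊕3b⊕be = 73.

73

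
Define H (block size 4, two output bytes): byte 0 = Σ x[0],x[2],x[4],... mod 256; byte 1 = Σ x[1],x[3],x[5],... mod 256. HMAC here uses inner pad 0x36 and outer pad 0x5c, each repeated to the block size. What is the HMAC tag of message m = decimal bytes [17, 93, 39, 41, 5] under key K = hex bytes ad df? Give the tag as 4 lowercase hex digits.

5b84

Key hex bytes ad df is 2 bytes ≤ B = 4; zero-pad to 4 bytes: K' = ad df 00 00.
K' ⊕ ipad = 9b e9 36 36.  K' ⊕ opad = f1 83 5c 5c.
Inner input = (K'⊕ipad) ∥ m = 9b e9 36 36 ∥ 11 5d 27 29 05.
Inner hash: even-index sum = 270 mod 256 = 14; odd-index sum = 421 mod 256 = 165 → 0e a5.
Outer input = (K'⊕opad) ∥ inner = f1 83 5c 5c ∥ 0e a5.
Outer hash (tag): even-index sum = 347 mod 256 = 91; odd-index sum = 388 mod 256 = 132 → 5b 84.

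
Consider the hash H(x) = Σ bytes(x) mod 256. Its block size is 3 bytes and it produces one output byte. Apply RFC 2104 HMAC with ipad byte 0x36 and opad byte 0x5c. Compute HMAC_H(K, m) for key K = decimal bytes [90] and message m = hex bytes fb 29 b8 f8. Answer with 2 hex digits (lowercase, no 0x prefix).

6a

Key decimal bytes [90] = 5a is 1 byte ≤ B = 3; zero-pad to 3 bytes: K' = 5a 00 00.
K' ⊕ ipad = 6c 36 36.  K' ⊕ opad = 06 5c 5c.
Inner input = (K'⊕ipad) ∥ m = 6c 36 36 ∥ fb 29 b8 f8.
Inner hash: sum = 108+54+54+251+41+184+248 = 940; mod 256 = 172 → ac.
Outer input = (K'⊕opad) ∥ inner = 06 5c 5c ∥ ac.
Outer hash (tag): sum = 6+92+92+172 = 362; mod 256 = 106 → 6a.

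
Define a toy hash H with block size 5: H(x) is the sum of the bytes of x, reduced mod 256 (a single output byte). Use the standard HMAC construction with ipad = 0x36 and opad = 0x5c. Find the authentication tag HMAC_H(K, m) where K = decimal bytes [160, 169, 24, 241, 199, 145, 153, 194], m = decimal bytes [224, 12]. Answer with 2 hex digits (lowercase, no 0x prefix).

c0

Key decimal bytes [160, 169, 24, 241, 199, 145, 153, 194] = a0 a9 18 f1 c7 91 99 c2 is 8 bytes > B = 5, so hash it first: H(key) = 05, then zero-pad to 5 bytes: K' = 05 00 00 00 00.
K' ⊕ ipad = 33 36 36 36 36.  K' ⊕ opad = 59 5c 5c 5c 5c.
Inner input = (K'⊕ipad) ∥ m = 33 36 36 36 36 ∥ e0 0c.
Inner hash: sum = 51+54+54+54+54+224+12 = 503; mod 256 = 247 → f7.
Outer input = (K'⊕opad) ∥ inner = 59 5c 5c 5c 5c ∥ f7.
Outer hash (tag): sum = 89+92+92+92+92+247 = 704; mod 256 = 192 → c0.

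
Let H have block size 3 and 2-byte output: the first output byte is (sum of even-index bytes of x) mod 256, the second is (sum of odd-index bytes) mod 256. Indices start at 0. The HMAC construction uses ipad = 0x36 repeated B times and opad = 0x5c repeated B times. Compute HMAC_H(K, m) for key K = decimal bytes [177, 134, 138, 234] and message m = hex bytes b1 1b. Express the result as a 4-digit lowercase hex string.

ba8a

Key decimal bytes [177, 134, 138, 234] = b1 86 8a ea is 4 bytes > B = 3, so hash it first: H(key) = 3b 70, then zero-pad to 3 bytes: K' = 3b 70 00.
K' ⊕ ipad = 0d 46 36.  K' ⊕ opad = 67 2c 5c.
Inner input = (K'⊕ipad) ∥ m = 0d 46 36 ∥ b1 1b.
Inner hash: even-index sum = 94 mod 256 = 94; odd-index sum = 247 mod 256 = 247 → 5e f7.
Outer input = (K'⊕opad) ∥ inner = 67 2c 5c ∥ 5e f7.
Outer hash (tag): even-index sum = 442 mod 256 = 186; odd-index sum = 138 mod 256 = 138 → ba 8a.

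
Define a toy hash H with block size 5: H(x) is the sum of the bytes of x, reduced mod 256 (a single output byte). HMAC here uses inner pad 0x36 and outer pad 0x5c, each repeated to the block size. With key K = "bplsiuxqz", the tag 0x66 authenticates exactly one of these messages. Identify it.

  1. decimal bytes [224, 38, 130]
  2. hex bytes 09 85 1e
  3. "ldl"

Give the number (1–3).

2

Key "bplsiuxqz" = 62 70 6c 73 69 75 78 71 7a is 9 bytes > B = 5, so hash it first: H(key) = f2, then zero-pad to 5 bytes: K' = f2 00 00 00 00.
K' ⊕ ipad = c4 36 36 36 36; K' ⊕ opad = ae 5c 5c 5c 5c.
m1: inner = H(c4 36 36 36 36 e0 26 82) = 24; tag = H(ae 5c 5c 5c 5c 24) = 42
m2: inner = H(c4 36 36 36 36 09 85 1e) = 48; tag = H(ae 5c 5c 5c 5c 48) = 66 ← matches
m3: inner = H(c4 36 36 36 36 6c 64 6c) = d8; tag = H(ae 5c 5c 5c 5c d8) = f6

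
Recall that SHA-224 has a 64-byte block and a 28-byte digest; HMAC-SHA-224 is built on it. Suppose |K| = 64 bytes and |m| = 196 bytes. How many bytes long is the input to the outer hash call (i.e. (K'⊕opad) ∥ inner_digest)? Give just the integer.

Key is 64 ≤ 64 bytes, zero-padded: |K'| = 64.
Outer input = (K'⊕opad) ∥ H(inner) → 64 + 28 = 92 bytes.

92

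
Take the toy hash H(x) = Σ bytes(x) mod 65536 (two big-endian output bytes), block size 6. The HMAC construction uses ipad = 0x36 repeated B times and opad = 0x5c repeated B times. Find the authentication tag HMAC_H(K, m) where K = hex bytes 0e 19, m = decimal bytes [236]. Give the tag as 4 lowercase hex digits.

0234

Key hex bytes 0e 19 is 2 bytes ≤ B = 6; zero-pad to 6 bytes: K' = 0e 19 00 00 00 00.
K' ⊕ ipad = 38 2f 36 36 36 36.  K' ⊕ opad = 52 45 5c 5c 5c 5c.
Inner input = (K'⊕ipad) ∥ m = 38 2f 36 36 36 36 ∥ ec.
Inner hash: sum = 56+47+54+54+54+54+236 = 555 → 02 2b.
Outer input = (K'⊕opad) ∥ inner = 52 45 5c 5c 5c 5c ∥ 02 2b.
Outer hash (tag): sum = 82+69+92+92+92+92+2+43 = 564 → 02 34.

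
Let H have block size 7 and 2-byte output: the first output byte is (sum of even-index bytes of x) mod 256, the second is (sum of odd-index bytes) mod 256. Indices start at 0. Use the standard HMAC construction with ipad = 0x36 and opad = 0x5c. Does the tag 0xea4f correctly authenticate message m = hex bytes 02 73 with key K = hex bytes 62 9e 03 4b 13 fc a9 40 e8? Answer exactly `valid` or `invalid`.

Key hex bytes 62 9e 03 4b 13 fc a9 40 e8 is 9 bytes > B = 7, so hash it first: H(key) = 09 25, then zero-pad to 7 bytes: K' = 09 25 00 00 00 00 00.
K' ⊕ ipad = 3f 13 36 36 36 36 36; K' ⊕ opad = 55 79 5c 5c 5c 5c 5c.
Inner hash: even-index sum = 340 mod 256 = 84; odd-index sum = 129 mod 256 = 129 → 54 81.
Outer hash (recomputed tag): even-index sum = 490 mod 256 = 234; odd-index sum = 389 mod 256 = 133 → ea 85.
Recomputed tag = ea85; claimed = ea4f → mismatch.

invalid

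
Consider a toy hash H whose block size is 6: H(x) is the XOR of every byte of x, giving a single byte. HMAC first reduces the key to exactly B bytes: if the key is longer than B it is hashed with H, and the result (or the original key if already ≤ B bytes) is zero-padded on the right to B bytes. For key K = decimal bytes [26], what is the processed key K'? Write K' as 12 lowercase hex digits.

1a0000000000

Key decimal bytes [26] = 1a is 1 byte ≤ B = 6; zero-pad to 6 bytes: K' = 1a 00 00 00 00 00.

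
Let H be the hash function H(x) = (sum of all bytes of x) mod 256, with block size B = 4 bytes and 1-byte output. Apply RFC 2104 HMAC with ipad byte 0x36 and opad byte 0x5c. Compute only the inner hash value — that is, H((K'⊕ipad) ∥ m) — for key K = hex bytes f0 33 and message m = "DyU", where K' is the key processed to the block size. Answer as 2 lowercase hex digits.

Key hex bytes f0 33 is 2 bytes ≤ B = 4; zero-pad to 4 bytes: K' = f0 33 00 00.
K' ⊕ ipad = c6 05 36 36.
Inner input = c6 05 36 36 ∥ 44 79 55.
Inner hash: sum = 198+5+54+54+68+121+85 = 585; mod 256 = 73 → 49.

49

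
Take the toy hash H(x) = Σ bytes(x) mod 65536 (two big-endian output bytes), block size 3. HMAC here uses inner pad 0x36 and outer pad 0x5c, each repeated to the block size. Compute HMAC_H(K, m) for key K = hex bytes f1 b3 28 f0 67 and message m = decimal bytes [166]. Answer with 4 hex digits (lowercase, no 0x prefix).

0161

Key hex bytes f1 b3 28 f0 67 is 5 bytes > B = 3, so hash it first: H(key) = 03 23, then zero-pad to 3 bytes: K' = 03 23 00.
K' ⊕ ipad = 35 15 36.  K' ⊕ opad = 5f 7f 5c.
Inner input = (K'⊕ipad) ∥ m = 35 15 36 ∥ a6.
Inner hash: sum = 53+21+54+166 = 294 → 01 26.
Outer input = (K'⊕opad) ∥ inner = 5f 7f 5c ∥ 01 26.
Outer hash (tag): sum = 95+127+92+1+38 = 353 → 01 61.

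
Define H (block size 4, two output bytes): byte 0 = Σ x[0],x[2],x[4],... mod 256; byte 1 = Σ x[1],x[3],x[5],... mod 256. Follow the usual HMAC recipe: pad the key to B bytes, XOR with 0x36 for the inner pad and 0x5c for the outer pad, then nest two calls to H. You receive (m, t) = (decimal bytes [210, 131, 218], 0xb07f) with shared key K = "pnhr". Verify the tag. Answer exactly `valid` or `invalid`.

Key "pnhr" = 70 6e 68 72 is exactly B = 4 bytes: K' = 70 6e 68 72.
K' ⊕ ipad = 46 58 5e 44; K' ⊕ opad = 2c 32 34 2e.
Inner hash: even-index sum = 592 mod 256 = 80; odd-index sum = 287 mod 256 = 31 → 50 1f.
Outer hash (recomputed tag): even-index sum = 176 mod 256 = 176; odd-index sum = 127 mod 256 = 127 → b0 7f.
Recomputed tag = b07f; claimed = b07f → match.

valid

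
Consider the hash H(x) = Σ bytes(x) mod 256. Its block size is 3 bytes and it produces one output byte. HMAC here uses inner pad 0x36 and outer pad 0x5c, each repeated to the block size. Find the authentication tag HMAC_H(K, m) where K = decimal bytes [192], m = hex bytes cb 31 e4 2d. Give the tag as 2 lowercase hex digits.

c3

Key decimal bytes [192] = c0 is 1 byte ≤ B = 3; zero-pad to 3 bytes: K' = c0 00 00.
K' ⊕ ipad = f6 36 36.  K' ⊕ opad = 9c 5c 5c.
Inner input = (K'⊕ipad) ∥ m = f6 36 36 ∥ cb 31 e4 2d.
Inner hash: sum = 246+54+54+203+49+228+45 = 879; mod 256 = 111 → 6f.
Outer input = (K'⊕opad) ∥ inner = 9c 5c 5c ∥ 6f.
Outer hash (tag): sum = 156+92+92+111 = 451; mod 256 = 195 → c3.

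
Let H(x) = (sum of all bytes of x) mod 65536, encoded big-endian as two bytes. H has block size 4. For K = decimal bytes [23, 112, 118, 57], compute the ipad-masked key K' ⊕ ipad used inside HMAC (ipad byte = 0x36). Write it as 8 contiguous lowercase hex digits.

2146400f

Key decimal bytes [23, 112, 118, 57] = 17 70 76 39 is exactly B = 4 bytes: K' = 17 70 76 39.
XOR each byte with 0x36: 17⊕36=21, 70⊕36=46, 76⊕36=40, 39⊕36=0f.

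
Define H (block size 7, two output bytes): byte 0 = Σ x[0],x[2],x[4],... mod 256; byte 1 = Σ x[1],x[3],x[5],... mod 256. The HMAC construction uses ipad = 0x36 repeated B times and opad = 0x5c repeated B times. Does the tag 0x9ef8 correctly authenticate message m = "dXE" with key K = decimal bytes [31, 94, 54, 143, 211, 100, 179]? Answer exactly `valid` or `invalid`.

invalid

Key decimal bytes [31, 94, 54, 143, 211, 100, 179] = 1f 5e 36 8f d3 64 b3 is exactly B = 7 bytes: K' = 1f 5e 36 8f d3 64 b3.
K' ⊕ ipad = 29 68 00 b9 e5 52 85; K' ⊕ opad = 43 02 6a d3 8f 38 ef.
Inner hash: even-index sum = 491 mod 256 = 235; odd-index sum = 540 mod 256 = 28 → eb 1c.
Outer hash (recomputed tag): even-index sum = 583 mod 256 = 71; odd-index sum = 504 mod 256 = 248 → 47 f8.
Recomputed tag = 47f8; claimed = 9ef8 → mismatch.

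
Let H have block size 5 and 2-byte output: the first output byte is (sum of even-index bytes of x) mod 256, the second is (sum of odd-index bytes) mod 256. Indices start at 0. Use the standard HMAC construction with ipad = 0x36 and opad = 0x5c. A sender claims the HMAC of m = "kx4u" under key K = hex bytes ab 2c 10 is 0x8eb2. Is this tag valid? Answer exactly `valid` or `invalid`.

Key hex bytes ab 2c 10 is 3 bytes ≤ B = 5; zero-pad to 5 bytes: K' = ab 2c 10 00 00.
K' ⊕ ipad = 9d 1a 26 36 36; K' ⊕ opad = f7 70 4c 5c 5c.
Inner hash: even-index sum = 486 mod 256 = 230; odd-index sum = 239 mod 256 = 239 → e6 ef.
Outer hash (recomputed tag): even-index sum = 654 mod 256 = 142; odd-index sum = 434 mod 256 = 178 → 8e b2.
Recomputed tag = 8eb2; claimed = 8eb2 → match.

valid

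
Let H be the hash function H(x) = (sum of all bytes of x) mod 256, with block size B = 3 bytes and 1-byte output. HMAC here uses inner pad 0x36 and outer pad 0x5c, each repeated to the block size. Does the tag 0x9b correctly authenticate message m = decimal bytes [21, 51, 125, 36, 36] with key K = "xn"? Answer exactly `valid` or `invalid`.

valid

Key "xn" = 78 6e is 2 bytes ≤ B = 3; zero-pad to 3 bytes: K' = 78 6e 00.
K' ⊕ ipad = 4e 58 36; K' ⊕ opad = 24 32 5c.
Inner hash: sum = 78+88+54+21+51+125+36+36 = 489; mod 256 = 233 → e9.
Outer hash (recomputed tag): sum = 36+50+92+233 = 411; mod 256 = 155 → 9b.
Recomputed tag = 9b; claimed = 9b → match.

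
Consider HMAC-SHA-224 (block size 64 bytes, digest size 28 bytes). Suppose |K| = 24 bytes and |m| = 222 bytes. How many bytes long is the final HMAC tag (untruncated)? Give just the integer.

The tag is one SHA-224 digest: 28 bytes.

28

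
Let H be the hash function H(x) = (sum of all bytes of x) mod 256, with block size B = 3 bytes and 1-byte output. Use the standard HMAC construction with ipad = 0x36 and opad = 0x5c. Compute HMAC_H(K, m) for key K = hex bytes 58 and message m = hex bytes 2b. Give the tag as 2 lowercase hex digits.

c1

Key hex bytes 58 is 1 byte ≤ B = 3; zero-pad to 3 bytes: K' = 58 00 00.
K' ⊕ ipad = 6e 36 36.  K' ⊕ opad = 04 5c 5c.
Inner input = (K'⊕ipad) ∥ m = 6e 36 36 ∥ 2b.
Inner hash: sum = 110+54+54+43 = 261; mod 256 = 5 → 05.
Outer input = (K'⊕opad) ∥ inner = 04 5c 5c ∥ 05.
Outer hash (tag): sum = 4+92+92+5 = 193 → c1.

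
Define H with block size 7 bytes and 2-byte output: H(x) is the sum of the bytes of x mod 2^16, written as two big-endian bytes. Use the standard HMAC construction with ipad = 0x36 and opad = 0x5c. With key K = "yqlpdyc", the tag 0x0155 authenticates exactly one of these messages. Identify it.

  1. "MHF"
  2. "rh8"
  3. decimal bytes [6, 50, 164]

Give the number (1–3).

Key "yqlpdyc" = 79 71 6c 70 64 79 63 is exactly B = 7 bytes: K' = 79 71 6c 70 64 79 63.
K' ⊕ ipad = 4f 47 5a 46 52 4f 55; K' ⊕ opad = 25 2d 30 2c 38 25 3f.
m1: inner = H(4f 47 5a 46 52 4f 55 4d 48 46) = 03 07; tag = H(25 2d 30 2c 38 25 3f 03 07) = 0154
m2: inner = H(4f 47 5a 46 52 4f 55 72 68 38) = 03 3e; tag = H(25 2d 30 2c 38 25 3f 03 3e) = 018b
m3: inner = H(4f 47 5a 46 52 4f 55 06 32 a4) = 03 08; tag = H(25 2d 30 2c 38 25 3f 03 08) = 0155 ← matches

3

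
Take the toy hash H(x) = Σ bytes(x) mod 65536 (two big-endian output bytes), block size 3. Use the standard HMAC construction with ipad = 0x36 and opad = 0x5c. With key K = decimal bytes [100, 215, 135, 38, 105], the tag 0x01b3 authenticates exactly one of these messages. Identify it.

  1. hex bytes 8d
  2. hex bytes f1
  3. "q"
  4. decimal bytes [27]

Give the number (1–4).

4

Key decimal bytes [100, 215, 135, 38, 105] = 64 d7 87 26 69 is 5 bytes > B = 3, so hash it first: H(key) = 02 51, then zero-pad to 3 bytes: K' = 02 51 00.
K' ⊕ ipad = 34 67 36; K' ⊕ opad = 5e 0d 5c.
m1: inner = H(34 67 36 8d) = 01 5e; tag = H(5e 0d 5c 01 5e) = 0126
m2: inner = H(34 67 36 f1) = 01 c2; tag = H(5e 0d 5c 01 c2) = 018a
m3: inner = H(34 67 36 71) = 01 42; tag = H(5e 0d 5c 01 42) = 010a
m4: inner = H(34 67 36 1b) = 00 ec; tag = H(5e 0d 5c 00 ec) = 01b3 ← matches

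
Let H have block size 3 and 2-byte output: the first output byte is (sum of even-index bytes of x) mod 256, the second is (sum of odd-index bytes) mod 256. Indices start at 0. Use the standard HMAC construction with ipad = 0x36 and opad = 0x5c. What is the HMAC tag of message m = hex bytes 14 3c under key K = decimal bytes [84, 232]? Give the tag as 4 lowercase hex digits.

Key decimal bytes [84, 232] = 54 e8 is 2 bytes ≤ B = 3; zero-pad to 3 bytes: K' = 54 e8 00.
K' ⊕ ipad = 62 de 36.  K' ⊕ opad = 08 b4 5c.
Inner input = (K'⊕ipad) ∥ m = 62 de 36 ∥ 14 3c.
Inner hash: even-index sum = 212 mod 256 = 212; odd-index sum = 242 mod 256 = 242 → d4 f2.
Outer input = (K'⊕opad) ∥ inner = 08 b4 5c ∥ d4 f2.
Outer hash (tag): even-index sum = 342 mod 256 = 86; odd-index sum = 392 mod 256 = 136 → 56 88.

5688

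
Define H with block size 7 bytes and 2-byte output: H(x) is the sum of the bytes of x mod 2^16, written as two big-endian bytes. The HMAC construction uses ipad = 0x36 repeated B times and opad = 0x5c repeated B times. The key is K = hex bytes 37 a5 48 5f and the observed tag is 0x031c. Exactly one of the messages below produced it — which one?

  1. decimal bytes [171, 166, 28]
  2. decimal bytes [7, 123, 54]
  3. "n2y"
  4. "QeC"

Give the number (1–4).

Key hex bytes 37 a5 48 5f is 4 bytes ≤ B = 7; zero-pad to 7 bytes: K' = 37 a5 48 5f 00 00 00.
K' ⊕ ipad = 01 93 7e 69 36 36 36; K' ⊕ opad = 6b f9 14 03 5c 5c 5c.
m1: inner = H(01 93 7e 69 36 36 36 ab a6 1c) = 03 8a; tag = H(6b f9 14 03 5c 5c 5c 03 8a) = 031c ← matches
m2: inner = H(01 93 7e 69 36 36 36 07 7b 36) = 02 d5; tag = H(6b f9 14 03 5c 5c 5c 02 d5) = 0366
m3: inner = H(01 93 7e 69 36 36 36 6e 32 79) = 03 36; tag = H(6b f9 14 03 5c 5c 5c 03 36) = 02c8
m4: inner = H(01 93 7e 69 36 36 36 51 65 43) = 03 16; tag = H(6b f9 14 03 5c 5c 5c 03 16) = 02a8

1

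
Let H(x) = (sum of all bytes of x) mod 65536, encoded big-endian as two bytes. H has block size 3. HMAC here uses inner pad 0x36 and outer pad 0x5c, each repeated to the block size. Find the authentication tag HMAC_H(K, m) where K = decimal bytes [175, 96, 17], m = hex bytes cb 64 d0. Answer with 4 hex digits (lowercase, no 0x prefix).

Key decimal bytes [175, 96, 17] = af 60 11 is exactly B = 3 bytes: K' = af 60 11.
K' ⊕ ipad = 99 56 27.  K' ⊕ opad = f3 3c 4d.
Inner input = (K'⊕ipad) ∥ m = 99 56 27 ∥ cb 64 d0.
Inner hash: sum = 153+86+39+203+100+208 = 789 → 03 15.
Outer input = (K'⊕opad) ∥ inner = f3 3c 4d ∥ 03 15.
Outer hash (tag): sum = 243+60+77+3+21 = 404 → 01 94.

0194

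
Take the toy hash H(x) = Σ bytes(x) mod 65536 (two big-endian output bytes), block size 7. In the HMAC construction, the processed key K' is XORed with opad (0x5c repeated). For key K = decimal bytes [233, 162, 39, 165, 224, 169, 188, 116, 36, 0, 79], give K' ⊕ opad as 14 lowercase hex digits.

59df5c5c5c5c5c

Key decimal bytes [233, 162, 39, 165, 224, 169, 188, 116, 36, 0, 79] = e9 a2 27 a5 e0 a9 bc 74 24 00 4f is 11 bytes > B = 7, so hash it first: H(key) = 05 83, then zero-pad to 7 bytes: K' = 05 83 00 00 00 00 00.
XOR each byte with 0x5c: 05⊕5c=59, 83⊕5c=df, 00⊕5c=5c, 00⊕5c=5c, 00⊕5c=5c, 00⊕5c=5c, 00⊕5c=5c.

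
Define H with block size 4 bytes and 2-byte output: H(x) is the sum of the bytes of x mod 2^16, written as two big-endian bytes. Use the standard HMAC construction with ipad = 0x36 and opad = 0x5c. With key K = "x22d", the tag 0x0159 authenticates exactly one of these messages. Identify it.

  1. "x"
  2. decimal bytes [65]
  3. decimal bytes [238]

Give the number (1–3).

1

Key "x22d" = 78 32 32 64 is exactly B = 4 bytes: K' = 78 32 32 64.
K' ⊕ ipad = 4e 04 04 52; K' ⊕ opad = 24 6e 6e 38.
m1: inner = H(4e 04 04 52 78) = 01 20; tag = H(24 6e 6e 38 01 20) = 0159 ← matches
m2: inner = H(4e 04 04 52 41) = 00 e9; tag = H(24 6e 6e 38 00 e9) = 0221
m3: inner = H(4e 04 04 52 ee) = 01 96; tag = H(24 6e 6e 38 01 96) = 01cf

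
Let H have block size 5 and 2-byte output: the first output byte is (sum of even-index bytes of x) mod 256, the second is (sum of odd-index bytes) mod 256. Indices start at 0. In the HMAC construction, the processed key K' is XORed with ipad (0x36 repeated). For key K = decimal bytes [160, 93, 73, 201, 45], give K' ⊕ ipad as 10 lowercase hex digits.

Key decimal bytes [160, 93, 73, 201, 45] = a0 5d 49 c9 2d is exactly B = 5 bytes: K' = a0 5d 49 c9 2d.
XOR each byte with 0x36: a0⊕36=96, 5d⊕36=6b, 49⊕36=7f, c9⊕36=ff, 2d⊕36=1b.

966b7fff1b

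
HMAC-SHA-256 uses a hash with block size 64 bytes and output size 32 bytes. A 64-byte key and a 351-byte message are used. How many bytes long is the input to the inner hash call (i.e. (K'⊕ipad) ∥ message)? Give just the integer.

415

Key is 64 ≤ 64 bytes, zero-padded: |K'| = 64.
Inner input = (K'⊕ipad) ∥ m → 64 + 351 = 415 bytes.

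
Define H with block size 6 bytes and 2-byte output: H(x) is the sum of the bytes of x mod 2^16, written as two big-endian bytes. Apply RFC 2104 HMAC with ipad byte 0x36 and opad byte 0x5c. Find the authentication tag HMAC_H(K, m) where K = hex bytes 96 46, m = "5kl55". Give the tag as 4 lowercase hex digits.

02b5

Key hex bytes 96 46 is 2 bytes ≤ B = 6; zero-pad to 6 bytes: K' = 96 46 00 00 00 00.
K' ⊕ ipad = a0 70 36 36 36 36.  K' ⊕ opad = ca 1a 5c 5c 5c 5c.
Inner input = (K'⊕ipad) ∥ m = a0 70 36 36 36 36 ∥ 35 6b 6c 35 35.
Inner hash: sum = 160+112+54+54+54+54+53+107+108+53+53 = 862 → 03 5e.
Outer input = (K'⊕opad) ∥ inner = ca 1a 5c 5c 5c 5c ∥ 03 5e.
Outer hash (tag): sum = 202+26+92+92+92+92+3+94 = 693 → 02 b5.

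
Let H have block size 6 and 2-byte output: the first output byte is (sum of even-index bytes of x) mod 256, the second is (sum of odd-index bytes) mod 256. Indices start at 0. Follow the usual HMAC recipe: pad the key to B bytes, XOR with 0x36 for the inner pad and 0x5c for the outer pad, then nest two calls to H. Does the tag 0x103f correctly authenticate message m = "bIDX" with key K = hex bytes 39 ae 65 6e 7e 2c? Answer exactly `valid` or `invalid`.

Key hex bytes 39 ae 65 6e 7e 2c is exactly B = 6 bytes: K' = 39 ae 65 6e 7e 2c.
K' ⊕ ipad = 0f 98 53 58 48 1a; K' ⊕ opad = 65 f2 39 32 22 70.
Inner hash: even-index sum = 336 mod 256 = 80; odd-index sum = 427 mod 256 = 171 → 50 ab.
Outer hash (recomputed tag): even-index sum = 272 mod 256 = 16; odd-index sum = 575 mod 256 = 63 → 10 3f.
Recomputed tag = 103f; claimed = 103f → match.

valid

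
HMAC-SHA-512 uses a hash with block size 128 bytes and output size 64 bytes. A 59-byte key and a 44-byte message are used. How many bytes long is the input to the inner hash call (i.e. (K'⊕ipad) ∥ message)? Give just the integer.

172

Key is 59 ≤ 128 bytes, zero-padded: |K'| = 128.
Inner input = (K'⊕ipad) ∥ m → 128 + 44 = 172 bytes.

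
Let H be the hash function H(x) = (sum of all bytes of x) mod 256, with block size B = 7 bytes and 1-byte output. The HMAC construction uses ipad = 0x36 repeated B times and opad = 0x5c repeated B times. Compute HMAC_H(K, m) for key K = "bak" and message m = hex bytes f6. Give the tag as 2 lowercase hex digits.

f8

Key "bak" = 62 61 6b is 3 bytes ≤ B = 7; zero-pad to 7 bytes: K' = 62 61 6b 00 00 00 00.
K' ⊕ ipad = 54 57 5d 36 36 36 36.  K' ⊕ opad = 3e 3d 37 5c 5c 5c 5c.
Inner input = (K'⊕ipad) ∥ m = 54 57 5d 36 36 36 36 ∥ f6.
Inner hash: sum = 84+87+93+54+54+54+54+246 = 726; mod 256 = 214 → d6.
Outer input = (K'⊕opad) ∥ inner = 3e 3d 37 5c 5c 5c 5c ∥ d6.
Outer hash (tag): sum = 62+61+55+92+92+92+92+214 = 760; mod 256 = 248 → f8.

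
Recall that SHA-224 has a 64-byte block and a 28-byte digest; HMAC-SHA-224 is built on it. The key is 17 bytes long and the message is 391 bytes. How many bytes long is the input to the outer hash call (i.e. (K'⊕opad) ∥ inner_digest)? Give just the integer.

92

Key is 17 ≤ 64 bytes, zero-padded: |K'| = 64.
Outer input = (K'⊕opad) ∥ H(inner) → 64 + 28 = 92 bytes.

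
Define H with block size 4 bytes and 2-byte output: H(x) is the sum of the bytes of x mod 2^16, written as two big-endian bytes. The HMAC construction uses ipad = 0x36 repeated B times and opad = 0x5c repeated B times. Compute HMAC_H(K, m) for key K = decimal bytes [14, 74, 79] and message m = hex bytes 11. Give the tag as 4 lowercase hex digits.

014c

Key decimal bytes [14, 74, 79] = 0e 4a 4f is 3 bytes ≤ B = 4; zero-pad to 4 bytes: K' = 0e 4a 4f 00.
K' ⊕ ipad = 38 7c 79 36.  K' ⊕ opad = 52 16 13 5c.
Inner input = (K'⊕ipad) ∥ m = 38 7c 79 36 ∥ 11.
Inner hash: sum = 56+124+121+54+17 = 372 → 01 74.
Outer input = (K'⊕opad) ∥ inner = 52 16 13 5c ∥ 01 74.
Outer hash (tag): sum = 82+22+19+92+1+116 = 332 → 01 4c.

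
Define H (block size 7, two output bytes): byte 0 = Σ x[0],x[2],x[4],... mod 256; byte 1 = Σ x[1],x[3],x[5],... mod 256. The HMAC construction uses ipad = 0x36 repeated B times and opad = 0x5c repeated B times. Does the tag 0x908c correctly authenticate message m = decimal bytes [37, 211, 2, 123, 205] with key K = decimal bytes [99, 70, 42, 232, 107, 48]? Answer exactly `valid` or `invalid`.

Key decimal bytes [99, 70, 42, 232, 107, 48] = 63 46 2a e8 6b 30 is 6 bytes ≤ B = 7; zero-pad to 7 bytes: K' = 63 46 2a e8 6b 30 00.
K' ⊕ ipad = 55 70 1c de 5d 06 36; K' ⊕ opad = 3f 1a 76 b4 37 6c 5c.
Inner hash: even-index sum = 594 mod 256 = 82; odd-index sum = 584 mod 256 = 72 → 52 48.
Outer hash (recomputed tag): even-index sum = 400 mod 256 = 144; odd-index sum = 396 mod 256 = 140 → 90 8c.
Recomputed tag = 908c; claimed = 908c → match.

valid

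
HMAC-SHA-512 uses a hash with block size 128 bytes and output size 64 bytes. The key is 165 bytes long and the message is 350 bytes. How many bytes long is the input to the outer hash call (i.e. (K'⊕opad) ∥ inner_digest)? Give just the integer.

192

Key is 165 > 128 bytes, so it is hashed to 64 bytes then zero-padded to 128: |K'| = 128.
Outer input = (K'⊕opad) ∥ H(inner) → 128 + 64 = 192 bytes.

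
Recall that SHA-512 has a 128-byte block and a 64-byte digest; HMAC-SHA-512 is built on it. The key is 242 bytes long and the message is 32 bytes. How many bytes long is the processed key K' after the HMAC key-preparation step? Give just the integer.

128

Key is 242 > 128 bytes, so it is hashed to 64 bytes then zero-padded to 128: |K'| = 128.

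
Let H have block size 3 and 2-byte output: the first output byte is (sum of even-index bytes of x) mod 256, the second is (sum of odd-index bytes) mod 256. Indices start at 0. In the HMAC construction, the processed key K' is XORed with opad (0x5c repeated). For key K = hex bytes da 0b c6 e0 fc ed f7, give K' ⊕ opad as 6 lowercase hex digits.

Key hex bytes da 0b c6 e0 fc ed f7 is 7 bytes > B = 3, so hash it first: H(key) = 93 d8, then zero-pad to 3 bytes: K' = 93 d8 00.
XOR each byte with 0x5c: 93⊕5c=cf, d8⊕5c=84, 00⊕5c=5c.

cf845c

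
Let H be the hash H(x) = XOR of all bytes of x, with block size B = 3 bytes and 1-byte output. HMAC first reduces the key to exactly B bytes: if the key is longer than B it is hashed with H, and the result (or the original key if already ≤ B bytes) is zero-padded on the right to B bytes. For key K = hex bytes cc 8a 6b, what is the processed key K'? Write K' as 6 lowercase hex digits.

cc8a6b

Key hex bytes cc 8a 6b is exactly B = 3 bytes: K' = cc 8a 6b.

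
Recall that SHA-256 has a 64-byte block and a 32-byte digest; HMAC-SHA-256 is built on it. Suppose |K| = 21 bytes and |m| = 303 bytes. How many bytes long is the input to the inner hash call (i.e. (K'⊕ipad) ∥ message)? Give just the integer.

367

Key is 21 ≤ 64 bytes, zero-padded: |K'| = 64.
Inner input = (K'⊕ipad) ∥ m → 64 + 303 = 367 bytes.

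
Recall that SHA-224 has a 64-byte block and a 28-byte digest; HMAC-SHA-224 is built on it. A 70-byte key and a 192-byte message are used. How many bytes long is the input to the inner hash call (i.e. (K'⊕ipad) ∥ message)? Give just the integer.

256

Key is 70 > 64 bytes, so it is hashed to 28 bytes then zero-padded to 64: |K'| = 64.
Inner input = (K'⊕ipad) ∥ m → 64 + 192 = 256 bytes.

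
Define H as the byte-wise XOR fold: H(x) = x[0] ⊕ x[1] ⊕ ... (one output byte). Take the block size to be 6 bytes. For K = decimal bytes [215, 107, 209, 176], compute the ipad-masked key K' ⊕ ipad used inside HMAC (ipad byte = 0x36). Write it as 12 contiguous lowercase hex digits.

Key decimal bytes [215, 107, 209, 176] = d7 6b d1 b0 is 4 bytes ≤ B = 6; zero-pad to 6 bytes: K' = d7 6b d1 b0 00 00.
XOR each byte with 0x36: d7⊕36=e1, 6b⊕36=5d, d1⊕36=e7, b0⊕36=86, 00⊕36=36, 00⊕36=36.

e15de7863636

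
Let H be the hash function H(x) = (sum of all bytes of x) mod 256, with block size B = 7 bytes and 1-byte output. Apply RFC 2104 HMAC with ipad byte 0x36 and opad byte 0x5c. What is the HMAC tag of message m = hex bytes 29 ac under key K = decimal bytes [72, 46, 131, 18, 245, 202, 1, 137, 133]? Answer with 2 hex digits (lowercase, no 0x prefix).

Key decimal bytes [72, 46, 131, 18, 245, 202, 1, 137, 133] = 48 2e 83 12 f5 ca 01 89 85 is 9 bytes > B = 7, so hash it first: H(key) = d9, then zero-pad to 7 bytes: K' = d9 00 00 00 00 00 00.
K' ⊕ ipad = ef 36 36 36 36 36 36.  K' ⊕ opad = 85 5c 5c 5c 5c 5c 5c.
Inner input = (K'⊕ipad) ∥ m = ef 36 36 36 36 36 36 ∥ 29 ac.
Inner hash: sum = 239+54+54+54+54+54+54+41+172 = 776; mod 256 = 8 → 08.
Outer input = (K'⊕opad) ∥ inner = 85 5c 5c 5c 5c 5c 5c ∥ 08.
Outer hash (tag): sum = 133+92+92+92+92+92+92+8 = 693; mod 256 = 181 → b5.

b5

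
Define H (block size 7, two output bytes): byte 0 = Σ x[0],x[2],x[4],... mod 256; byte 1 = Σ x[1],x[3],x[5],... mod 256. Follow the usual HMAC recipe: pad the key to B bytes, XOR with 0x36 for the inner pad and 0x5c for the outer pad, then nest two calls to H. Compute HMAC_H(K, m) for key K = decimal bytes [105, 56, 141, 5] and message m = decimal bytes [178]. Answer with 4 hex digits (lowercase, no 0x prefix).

e79f

Key decimal bytes [105, 56, 141, 5] = 69 38 8d 05 is 4 bytes ≤ B = 7; zero-pad to 7 bytes: K' = 69 38 8d 05 00 00 00.
K' ⊕ ipad = 5f 0e bb 33 36 36 36.  K' ⊕ opad = 35 64 d1 59 5c 5c 5c.
Inner input = (K'⊕ipad) ∥ m = 5f 0e bb 33 36 36 36 ∥ b2.
Inner hash: even-index sum = 390 mod 256 = 134; odd-index sum = 297 mod 256 = 41 → 86 29.
Outer input = (K'⊕opad) ∥ inner = 35 64 d1 59 5c 5c 5c ∥ 86 29.
Outer hash (tag): even-index sum = 487 mod 256 = 231; odd-index sum = 415 mod 256 = 159 → e7 9f.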